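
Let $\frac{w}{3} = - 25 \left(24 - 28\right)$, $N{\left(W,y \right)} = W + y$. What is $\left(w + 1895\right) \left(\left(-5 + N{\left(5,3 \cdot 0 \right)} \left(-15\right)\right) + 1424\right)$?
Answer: $2950080$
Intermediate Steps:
$w = 300$ ($w = 3 \left(- 25 \left(24 - 28\right)\right) = 3 \left(\left(-25\right) \left(-4\right)\right) = 3 \cdot 100 = 300$)
$\left(w + 1895\right) \left(\left(-5 + N{\left(5,3 \cdot 0 \right)} \left(-15\right)\right) + 1424\right) = \left(300 + 1895\right) \left(\left(-5 + \left(5 + 3 \cdot 0\right) \left(-15\right)\right) + 1424\right) = 2195 \left(\left(-5 + \left(5 + 0\right) \left(-15\right)\right) + 1424\right) = 2195 \left(\left(-5 + 5 \left(-15\right)\right) + 1424\right) = 2195 \left(\left(-5 - 75\right) + 1424\right) = 2195 \left(-80 + 1424\right) = 2195 \cdot 1344 = 2950080$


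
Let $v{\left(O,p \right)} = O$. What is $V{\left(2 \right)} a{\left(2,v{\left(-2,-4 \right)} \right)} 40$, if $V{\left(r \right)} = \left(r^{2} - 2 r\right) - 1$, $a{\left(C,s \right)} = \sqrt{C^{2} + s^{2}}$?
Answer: $- 80 \sqrt{2} \approx -113.14$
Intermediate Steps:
$V{\left(r \right)} = -1 + r^{2} - 2 r$
$V{\left(2 \right)} a{\left(2,v{\left(-2,-4 \right)} \right)} 40 = \left(-1 + 2^{2} - 4\right) \sqrt{2^{2} + \left(-2\right)^{2}} \cdot 40 = \left(-1 + 4 - 4\right) \sqrt{4 + 4} \cdot 40 = - \sqrt{8} \cdot 40 = - 2 \sqrt{2} \cdot 40 = - 80 \sqrt{2}$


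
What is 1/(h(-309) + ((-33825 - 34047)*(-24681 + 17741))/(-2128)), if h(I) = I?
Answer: -19/4211511 ≈ -4.5114e-6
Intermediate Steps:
1/(h(-309) + ((-33825 - 34047)*(-24681 + 17741))/(-2128)) = 1/(-309 + ((-33825 - 34047)*(-24681 + 17741))/(-2128)) = 1/(-309 - 67872*(-6940)*(-1/2128)) = 1/(-309 + 471031680*(-1/2128)) = 1/(-309 - 4205640/19) = 1/(-4211511/19) = -19/4211511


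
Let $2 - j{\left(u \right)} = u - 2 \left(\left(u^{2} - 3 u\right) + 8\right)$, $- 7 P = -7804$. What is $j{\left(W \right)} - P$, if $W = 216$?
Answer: $\frac{634922}{7} \approx 90703.0$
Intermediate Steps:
$P = \frac{7804}{7}$ ($P = \left(- \frac{1}{7}\right) \left(-7804\right) = \frac{7804}{7} \approx 1114.9$)
$j{\left(u \right)} = 18 - 7 u + 2 u^{2}$ ($j{\left(u \right)} = 2 - \left(u - 2 \left(\left(u^{2} - 3 u\right) + 8\right)\right) = 2 - \left(u - 2 \left(8 + u^{2} - 3 u\right)\right) = 2 - \left(u - \left(16 - 6 u + 2 u^{2}\right)\right) = 2 - \left(-16 - 2 u^{2} + 7 u\right) = 2 + \left(16 - 7 u + 2 u^{2}\right) = 18 - 7 u + 2 u^{2}$)
$j{\left(W \right)} - P = \left(18 - 1512 + 2 \cdot 216^{2}\right) - \frac{7804}{7} = \left(18 - 1512 + 2 \cdot 46656\right) - \frac{7804}{7} = \left(18 - 1512 + 93312\right) - \frac{7804}{7} = 91818 - \frac{7804}{7} = \frac{634922}{7}$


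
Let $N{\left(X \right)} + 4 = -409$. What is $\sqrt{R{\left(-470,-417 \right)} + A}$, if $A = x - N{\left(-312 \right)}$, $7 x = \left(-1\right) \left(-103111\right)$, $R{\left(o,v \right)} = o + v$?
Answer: $\frac{\sqrt{698551}}{7} \approx 119.4$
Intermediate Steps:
$N{\left(X \right)} = -413$ ($N{\left(X \right)} = -4 - 409 = -413$)
$x = \frac{103111}{7}$ ($x = \frac{\left(-1\right) \left(-103111\right)}{7} = \frac{1}{7} \cdot 103111 = \frac{103111}{7} \approx 14730.0$)
$A = \frac{106002}{7}$ ($A = \frac{103111}{7} - -413 = \frac{103111}{7} + 413 = \frac{106002}{7} \approx 15143.0$)
$\sqrt{R{\left(-470,-417 \right)} + A} = \sqrt{\left(-470 - 417\right) + \frac{106002}{7}} = \sqrt{-887 + \frac{106002}{7}} = \sqrt{\frac{99793}{7}} = \frac{\sqrt{698551}}{7}$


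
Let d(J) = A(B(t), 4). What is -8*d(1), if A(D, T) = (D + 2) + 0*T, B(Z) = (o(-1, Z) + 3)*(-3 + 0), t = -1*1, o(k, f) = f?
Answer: 32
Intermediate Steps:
t = -1
B(Z) = -9 - 3*Z (B(Z) = (Z + 3)*(-3 + 0) = (3 + Z)*(-3) = -9 - 3*Z)
A(D, T) = 2 + D (A(D, T) = (2 + D) + 0 = 2 + D)
d(J) = -4 (d(J) = 2 + (-9 - 3*(-1)) = 2 + (-9 + 3) = 2 - 6 = -4)
-8*d(1) = -8*(-4) = 32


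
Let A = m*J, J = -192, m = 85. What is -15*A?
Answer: 244800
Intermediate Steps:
A = -16320 (A = 85*(-192) = -16320)
-15*A = -15*(-16320) = 244800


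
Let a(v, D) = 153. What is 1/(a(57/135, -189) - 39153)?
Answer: -1/39000 ≈ -2.5641e-5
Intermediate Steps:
1/(a(57/135, -189) - 39153) = 1/(153 - 39153) = 1/(-39000) = -1/39000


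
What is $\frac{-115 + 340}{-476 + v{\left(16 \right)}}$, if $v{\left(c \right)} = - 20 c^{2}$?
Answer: $- \frac{225}{5596} \approx -0.040207$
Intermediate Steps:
$\frac{-115 + 340}{-476 + v{\left(16 \right)}} = \frac{-115 + 340}{-476 - 20 \cdot 16^{2}} = \frac{225}{-476 - 5120} = \frac{225}{-5596} = 225 \left(- \frac{1}{5596}\right) = - \frac{225}{5596}$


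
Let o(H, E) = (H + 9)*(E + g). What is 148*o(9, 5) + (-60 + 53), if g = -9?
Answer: -10663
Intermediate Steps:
o(H, E) = (-9 + E)*(9 + H) (o(H, E) = (H + 9)*(E - 9) = (9 + H)*(-9 + E) = (-9 + E)*(9 + H))
148*o(9, 5) + (-60 + 53) = 148*(-81 - 9*9 + 9*5 + 5*9) + (-60 + 53) = 148*(-81 - 81 + 45 + 45) - 7 = 148*(-72) - 7 = -10656 - 7 = -10663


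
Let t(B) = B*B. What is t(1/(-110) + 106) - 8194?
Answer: 36784881/12100 ≈ 3040.1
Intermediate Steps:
t(B) = B**2
t(1/(-110) + 106) - 8194 = (1/(-110) + 106)**2 - 8194 = (-1/110 + 106)**2 - 8194 = (11659/110)**2 - 8194 = 135932281/12100 - 8194 = 36784881/12100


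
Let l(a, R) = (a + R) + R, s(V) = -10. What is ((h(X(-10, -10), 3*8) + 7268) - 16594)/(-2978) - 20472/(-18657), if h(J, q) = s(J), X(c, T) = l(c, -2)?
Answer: 39191228/9260091 ≈ 4.2323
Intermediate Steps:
l(a, R) = a + 2*R (l(a, R) = (R + a) + R = a + 2*R)
X(c, T) = -4 + c (X(c, T) = c + 2*(-2) = c - 4 = -4 + c)
h(J, q) = -10
((h(X(-10, -10), 3*8) + 7268) - 16594)/(-2978) - 20472/(-18657) = ((-10 + 7268) - 16594)/(-2978) - 20472/(-18657) = (7258 - 16594)*(-1/2978) - 20472*(-1/18657) = -9336*(-1/2978) + 6824/6219 = 4668/1489 + 6824/6219 = 39191228/9260091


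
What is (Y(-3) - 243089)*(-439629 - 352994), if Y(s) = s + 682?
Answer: 192139741430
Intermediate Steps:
Y(s) = 682 + s
(Y(-3) - 243089)*(-439629 - 352994) = ((682 - 3) - 243089)*(-439629 - 352994) = (679 - 243089)*(-792623) = -242410*(-792623) = 192139741430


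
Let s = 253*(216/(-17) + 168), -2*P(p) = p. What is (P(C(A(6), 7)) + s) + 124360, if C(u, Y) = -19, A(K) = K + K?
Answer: 5564403/34 ≈ 1.6366e+5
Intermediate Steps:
A(K) = 2*K
P(p) = -p/2
s = 667920/17 (s = 253*(216*(-1/17) + 168) = 253*(-216/17 + 168) = 253*(2640/17) = 667920/17 ≈ 39289.)
(P(C(A(6), 7)) + s) + 124360 = (-½*(-19) + 667920/17) + 124360 = (19/2 + 667920/17) + 124360 = 1336163/34 + 124360 = 5564403/34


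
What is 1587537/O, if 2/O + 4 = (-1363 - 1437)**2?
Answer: 6223141864926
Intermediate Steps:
O = 1/3919998 (O = 2/(-4 + (-1363 - 1437)**2) = 2/(-4 + (-2800)**2) = 2/(-4 + 7840000) = 2/7839996 = 2*(1/7839996) = 1/3919998 ≈ 2.5510e-7)
1587537/O = 1587537/(1/3919998) = 1587537*3919998 = 6223141864926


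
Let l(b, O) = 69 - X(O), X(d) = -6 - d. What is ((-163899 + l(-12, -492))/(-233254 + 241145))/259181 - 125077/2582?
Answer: -255807563328779/5280699353722 ≈ -48.442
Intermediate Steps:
l(b, O) = 75 + O (l(b, O) = 69 - (-6 - O) = 69 + (6 + O) = 75 + O)
((-163899 + l(-12, -492))/(-233254 + 241145))/259181 - 125077/2582 = ((-163899 + (75 - 492))/(-233254 + 241145))/259181 - 125077/2582 = ((-163899 - 417)/7891)*(1/259181) - 125077*1/2582 = -164316*1/7891*(1/259181) - 125077/2582 = -164316/7891*1/259181 - 125077/2582 = -164316/2045197271 - 125077/2582 = -255807563328779/5280699353722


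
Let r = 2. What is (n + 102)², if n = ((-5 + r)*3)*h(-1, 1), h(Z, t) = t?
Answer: 8649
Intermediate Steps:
n = -9 (n = ((-5 + 2)*3)*1 = -3*3*1 = -9*1 = -9)
(n + 102)² = (-9 + 102)² = 93² = 8649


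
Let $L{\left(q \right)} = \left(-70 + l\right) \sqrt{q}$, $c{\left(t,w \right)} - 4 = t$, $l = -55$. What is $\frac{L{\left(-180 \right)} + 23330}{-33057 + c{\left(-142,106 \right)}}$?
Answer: $- \frac{4666}{6639} + \frac{50 i \sqrt{5}}{2213} \approx -0.70282 + 0.050521 i$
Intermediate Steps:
$c{\left(t,w \right)} = 4 + t$
$L{\left(q \right)} = - 125 \sqrt{q}$ ($L{\left(q \right)} = \left(-70 - 55\right) \sqrt{q} = - 125 \sqrt{q}$)
$\frac{L{\left(-180 \right)} + 23330}{-33057 + c{\left(-142,106 \right)}} = \frac{- 125 \sqrt{-180} + 23330}{-33057 + \left(4 - 142\right)} = \frac{- 125 \cdot 6 i \sqrt{5} + 23330}{-33057 - 138} = \frac{- 750 i \sqrt{5} + 23330}{-33195} = \left(23330 - 750 i \sqrt{5}\right) \left(- \frac{1}{33195}\right) = - \frac{4666}{6639} + \frac{50 i \sqrt{5}}{2213}$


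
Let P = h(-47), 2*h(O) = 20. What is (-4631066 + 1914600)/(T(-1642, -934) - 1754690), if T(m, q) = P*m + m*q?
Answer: 1358233/118741 ≈ 11.439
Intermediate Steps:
h(O) = 10 (h(O) = (½)*20 = 10)
P = 10
T(m, q) = 10*m + m*q
(-4631066 + 1914600)/(T(-1642, -934) - 1754690) = (-4631066 + 1914600)/(-1642*(10 - 934) - 1754690) = -2716466/(-1642*(-924) - 1754690) = -2716466/(1517208 - 1754690) = -2716466/(-237482) = -2716466*(-1/237482) = 1358233/118741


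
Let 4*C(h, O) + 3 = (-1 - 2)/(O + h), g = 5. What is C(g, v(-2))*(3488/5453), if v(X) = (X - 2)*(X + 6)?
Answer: -26160/59983 ≈ -0.43612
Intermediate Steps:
v(X) = (-2 + X)*(6 + X)
C(h, O) = -3/4 - 3/(4*(O + h)) (C(h, O) = -3/4 + ((-1 - 2)/(O + h))/4 = -3/4 + (-3/(O + h))/4 = -3/4 - 3/(4*(O + h)))
C(g, v(-2))*(3488/5453) = (3*(-1 - (-12 + (-2)**2 + 4*(-2)) - 1*5)/(4*((-12 + (-2)**2 + 4*(-2)) + 5)))*(3488/5453) = (3*(-1 - (-12 + 4 - 8) - 5)/(4*((-12 + 4 - 8) + 5)))*(3488*(1/5453)) = (3*(-1 - 1*(-16) - 5)/(4*(-16 + 5)))*(3488/5453) = ((3/4)*(-1 + 16 - 5)/(-11))*(3488/5453) = ((3/4)*(-1/11)*10)*(3488/5453) = -15/22*3488/5453 = -26160/59983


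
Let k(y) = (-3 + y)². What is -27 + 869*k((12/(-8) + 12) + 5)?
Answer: 543017/4 ≈ 1.3575e+5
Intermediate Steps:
-27 + 869*k((12/(-8) + 12) + 5) = -27 + 869*(-3 + ((12/(-8) + 12) + 5))² = -27 + 869*(-3 + ((12*(-⅛) + 12) + 5))² = -27 + 869*(-3 + ((-3/2 + 12) + 5))² = -27 + 869*(-3 + (21/2 + 5))² = -27 + 869*(-3 + 31/2)² = -27 + 869*(25/2)² = -27 + 869*(625/4) = -27 + 543125/4 = 543017/4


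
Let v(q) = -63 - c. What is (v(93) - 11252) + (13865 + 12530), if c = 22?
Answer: 15058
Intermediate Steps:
v(q) = -85 (v(q) = -63 - 1*22 = -63 - 22 = -85)
(v(93) - 11252) + (13865 + 12530) = (-85 - 11252) + (13865 + 12530) = -11337 + 26395 = 15058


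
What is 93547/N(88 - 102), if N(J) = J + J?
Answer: -93547/28 ≈ -3341.0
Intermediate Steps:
N(J) = 2*J
93547/N(88 - 102) = 93547/((2*(88 - 102))) = 93547/((2*(-14))) = 93547/(-28) = 93547*(-1/28) = -93547/28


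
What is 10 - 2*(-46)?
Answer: 102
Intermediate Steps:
10 - 2*(-46) = 10 + 92 = 102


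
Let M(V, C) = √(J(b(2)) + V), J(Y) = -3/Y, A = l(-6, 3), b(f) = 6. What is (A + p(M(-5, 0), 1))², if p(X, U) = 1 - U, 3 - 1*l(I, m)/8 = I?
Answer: 5184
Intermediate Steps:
l(I, m) = 24 - 8*I
A = 72 (A = 24 - 8*(-6) = 24 + 48 = 72)
M(V, C) = √(-½ + V) (M(V, C) = √(-3/6 + V) = √(-3*⅙ + V) = √(-½ + V))
(A + p(M(-5, 0), 1))² = (72 + (1 - 1*1))² = (72 + (1 - 1))² = (72 + 0)² = 72² = 5184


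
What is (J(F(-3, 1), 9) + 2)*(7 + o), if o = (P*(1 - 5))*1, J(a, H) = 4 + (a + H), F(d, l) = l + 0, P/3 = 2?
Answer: -272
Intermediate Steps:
P = 6 (P = 3*2 = 6)
F(d, l) = l
J(a, H) = 4 + H + a (J(a, H) = 4 + (H + a) = 4 + H + a)
o = -24 (o = (6*(1 - 5))*1 = (6*(-4))*1 = -24*1 = -24)
(J(F(-3, 1), 9) + 2)*(7 + o) = ((4 + 9 + 1) + 2)*(7 - 24) = (14 + 2)*(-17) = 16*(-17) = -272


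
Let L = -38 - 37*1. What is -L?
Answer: 75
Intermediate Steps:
L = -75 (L = -38 - 37 = -75)
-L = -1*(-75) = 75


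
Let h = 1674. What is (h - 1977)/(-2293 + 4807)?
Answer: -101/838 ≈ -0.12053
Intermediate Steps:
(h - 1977)/(-2293 + 4807) = (1674 - 1977)/(-2293 + 4807) = -303/2514 = -303*1/2514 = -101/838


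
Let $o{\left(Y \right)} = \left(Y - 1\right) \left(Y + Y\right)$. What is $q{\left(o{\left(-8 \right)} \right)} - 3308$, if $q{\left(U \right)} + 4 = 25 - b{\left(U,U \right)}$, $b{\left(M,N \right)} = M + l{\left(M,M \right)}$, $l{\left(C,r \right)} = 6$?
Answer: $-3437$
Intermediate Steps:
$o{\left(Y \right)} = 2 Y \left(-1 + Y\right)$ ($o{\left(Y \right)} = \left(-1 + Y\right) 2 Y = 2 Y \left(-1 + Y\right)$)
$b{\left(M,N \right)} = 6 + M$ ($b{\left(M,N \right)} = M + 6 = 6 + M$)
$q{\left(U \right)} = 15 - U$ ($q{\left(U \right)} = -4 - \left(-19 + U\right) = 15 - U$)
$q{\left(o{\left(-8 \right)} \right)} - 3308 = \left(15 - 2 \left(-8\right) \left(-1 - 8\right)\right) - 3308 = \left(15 - 2 \left(-8\right) \left(-9\right)\right) - 3308 = \left(15 - 144\right) - 3308 = -129 - 3308 = -3437$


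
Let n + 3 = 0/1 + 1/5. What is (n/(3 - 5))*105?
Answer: 147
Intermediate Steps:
n = -14/5 (n = -3 + (0/1 + 1/5) = -3 + (0*1 + 1*(⅕)) = -3 + (0 + ⅕) = -3 + ⅕ = -14/5 ≈ -2.8000)
(n/(3 - 5))*105 = -14/(5*(3 - 5))*105 = -14/5/(-2)*105 = -14/5*(-½)*105 = (7/5)*105 = 147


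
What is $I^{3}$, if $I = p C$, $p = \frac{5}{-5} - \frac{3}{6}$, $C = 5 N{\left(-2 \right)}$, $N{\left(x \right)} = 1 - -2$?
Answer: $- \frac{91125}{8} \approx -11391.0$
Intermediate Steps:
$N{\left(x \right)} = 3$ ($N{\left(x \right)} = 1 + 2 = 3$)
$C = 15$ ($C = 5 \cdot 3 = 15$)
$p = - \frac{3}{2}$ ($p = 5 \left(- \frac{1}{5}\right) - \frac{1}{2} = -1 - \frac{1}{2} = - \frac{3}{2} \approx -1.5$)
$I = - \frac{45}{2}$ ($I = \left(- \frac{3}{2}\right) 15 = - \frac{45}{2} \approx -22.5$)
$I^{3} = \left(- \frac{45}{2}\right)^{3} = - \frac{91125}{8}$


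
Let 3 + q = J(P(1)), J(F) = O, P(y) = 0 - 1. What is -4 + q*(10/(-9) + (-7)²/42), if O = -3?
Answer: -13/3 ≈ -4.3333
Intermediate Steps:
P(y) = -1
J(F) = -3
q = -6 (q = -3 - 3 = -6)
-4 + q*(10/(-9) + (-7)²/42) = -4 - 6*(10/(-9) + (-7)²/42) = -4 - 6*(10*(-⅑) + 49*(1/42)) = -4 - 6*(-10/9 + 7/6) = -4 - 6*1/18 = -4 - ⅓ = -13/3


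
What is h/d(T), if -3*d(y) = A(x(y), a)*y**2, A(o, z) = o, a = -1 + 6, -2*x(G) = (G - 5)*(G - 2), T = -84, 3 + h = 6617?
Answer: 3307/4500552 ≈ 0.00073480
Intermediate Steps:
h = 6614 (h = -3 + 6617 = 6614)
x(G) = -(-5 + G)*(-2 + G)/2 (x(G) = -(G - 5)*(G - 2)/2 = -(-5 + G)*(-2 + G)/2)
a = 5
d(y) = -y**2*(-5 - y**2/2 + 7*y/2)/3 (d(y) = -(-5 - y**2/2 + 7*y/2)*y**2/3 = -y**2*(-5 - y**2/2 + 7*y/2)/3)
h/d(T) = 6614/(((1/6)*(-84)**2*(10 + (-84)**2 - 7*(-84)))) = 6614/(((1/6)*7056*(10 + 7056 + 588))) = 6614/(((1/6)*7056*7654)) = 6614/9001104 = 6614*(1/9001104) = 3307/4500552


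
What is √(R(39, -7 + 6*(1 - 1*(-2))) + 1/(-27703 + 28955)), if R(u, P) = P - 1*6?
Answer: √1959693/626 ≈ 2.2362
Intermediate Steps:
R(u, P) = -6 + P (R(u, P) = P - 6 = -6 + P)
√(R(39, -7 + 6*(1 - 1*(-2))) + 1/(-27703 + 28955)) = √((-6 + (-7 + 6*(1 - 1*(-2)))) + 1/(-27703 + 28955)) = √((-6 + (-7 + 6*(1 + 2))) + 1/1252) = √((-6 + (-7 + 6*3)) + 1/1252) = √((-6 + (-7 + 18)) + 1/1252) = √((-6 + 11) + 1/1252) = √(5 + 1/1252) = √(6261/1252) = √1959693/626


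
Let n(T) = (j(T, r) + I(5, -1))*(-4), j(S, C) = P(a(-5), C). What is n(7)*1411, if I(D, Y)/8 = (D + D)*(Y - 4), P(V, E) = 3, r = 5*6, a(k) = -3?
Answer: 2240668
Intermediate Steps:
r = 30
j(S, C) = 3
I(D, Y) = 16*D*(-4 + Y) (I(D, Y) = 8*((D + D)*(Y - 4)) = 8*((2*D)*(-4 + Y)) = 8*(2*D*(-4 + Y)) = 16*D*(-4 + Y))
n(T) = 1588 (n(T) = (3 + 16*5*(-4 - 1))*(-4) = (3 + 16*5*(-5))*(-4) = (3 - 400)*(-4) = -397*(-4) = 1588)
n(7)*1411 = 1588*1411 = 2240668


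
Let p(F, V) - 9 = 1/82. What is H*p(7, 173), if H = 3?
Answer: 2217/82 ≈ 27.037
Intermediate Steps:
p(F, V) = 739/82 (p(F, V) = 9 + 1/82 = 739/82)
H*p(7, 173) = 3*(739/82) = 2217/82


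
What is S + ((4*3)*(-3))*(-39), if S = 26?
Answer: 1430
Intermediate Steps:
S + ((4*3)*(-3))*(-39) = 26 + ((4*3)*(-3))*(-39) = 26 + (12*(-3))*(-39) = 26 - 36*(-39) = 26 + 1404 = 1430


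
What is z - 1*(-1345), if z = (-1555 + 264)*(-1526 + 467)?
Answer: 1368514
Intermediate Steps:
z = 1367169 (z = -1291*(-1059) = 1367169)
z - 1*(-1345) = 1367169 - 1*(-1345) = 1367169 + 1345 = 1368514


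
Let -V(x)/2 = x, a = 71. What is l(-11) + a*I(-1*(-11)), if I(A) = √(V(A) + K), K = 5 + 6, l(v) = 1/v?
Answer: -1/11 + 71*I*√11 ≈ -0.090909 + 235.48*I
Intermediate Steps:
V(x) = -2*x
K = 11
I(A) = √(11 - 2*A) (I(A) = √(-2*A + 11) = √(11 - 2*A))
l(-11) + a*I(-1*(-11)) = 1/(-11) + 71*√(11 - (-2)*(-11)) = -1/11 + 71*√(11 - 2*11) = -1/11 + 71*√(11 - 22) = -1/11 + 71*√(-11) = -1/11 + 71*(I*√11) = -1/11 + 71*I*√11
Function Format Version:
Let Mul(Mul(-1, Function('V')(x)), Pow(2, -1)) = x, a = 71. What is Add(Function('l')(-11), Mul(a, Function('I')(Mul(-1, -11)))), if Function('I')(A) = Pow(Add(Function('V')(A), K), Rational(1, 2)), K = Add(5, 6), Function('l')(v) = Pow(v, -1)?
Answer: Add(Rational(-1, 11), Mul(71, I, Pow(11, Rational(1, 2)))) ≈ Add(-0.090909, Mul(235.48, I))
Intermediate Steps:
Function('V')(x) = Mul(-2, x)
K = 11
Function('I')(A) = Pow(Add(11, Mul(-2, A)), Rational(1, 2)) (Function('I')(A) = Pow(Add(Mul(-2, A), 11), Rational(1, 2)) = Pow(Add(11, Mul(-2, A)), Rational(1, 2)))
Add(Function('l')(-11), Mul(a, Function('I')(Mul(-1, -11)))) = Add(Pow(-11, -1), Mul(71, Pow(Add(11, Mul(-2, Mul(-1, -11))), Rational(1, 2)))) = Add(Rational(-1, 11), Mul(71, Pow(Add(11, Mul(-2, 11)), Rational(1, 2)))) = Add(Rational(-1, 11), Mul(71, Pow(Add(11, -22), Rational(1, 2)))) = Add(Rational(-1, 11), Mul(71, Pow(-11, Rational(1, 2)))) = Add(Rational(-1, 11), Mul(71, Mul(I, Pow(11, Rational(1, 2))))) = Add(Rational(-1, 11), Mul(71, I, Pow(11, Rational(1, 2))))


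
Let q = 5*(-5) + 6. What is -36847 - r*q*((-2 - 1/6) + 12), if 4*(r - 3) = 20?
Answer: -106057/3 ≈ -35352.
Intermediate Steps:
r = 8 (r = 3 + (¼)*20 = 3 + 5 = 8)
q = -19 (q = -25 + 6 = -19)
-36847 - r*q*((-2 - 1/6) + 12) = -36847 - 8*(-19)*((-2 - 1/6) + 12) = -36847 - (-152)*((-2 - 1*⅙) + 12) = -36847 - (-152)*((-2 - ⅙) + 12) = -36847 - (-152)*(-13/6 + 12) = -36847 - (-152)*59/6 = -36847 - 1*(-4484/3) = -36847 + 4484/3 = -106057/3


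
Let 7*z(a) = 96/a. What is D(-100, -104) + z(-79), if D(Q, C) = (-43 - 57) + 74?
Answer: -14474/553 ≈ -26.174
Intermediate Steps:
z(a) = 96/(7*a) (z(a) = (96/a)/7 = 96/(7*a))
D(Q, C) = -26 (D(Q, C) = -100 + 74 = -26)
D(-100, -104) + z(-79) = -26 + (96/7)/(-79) = -26 + (96/7)*(-1/79) = -26 - 96/553 = -14474/553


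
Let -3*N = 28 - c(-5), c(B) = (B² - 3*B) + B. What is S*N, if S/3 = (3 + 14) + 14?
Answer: 217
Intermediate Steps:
c(B) = B² - 2*B
S = 93 (S = 3*((3 + 14) + 14) = 3*(17 + 14) = 3*31 = 93)
N = 7/3 (N = -(28 - (-5)*(-2 - 5))/3 = -(28 - (-5)*(-7))/3 = -(28 - 1*35)/3 = -(28 - 35)/3 = -⅓*(-7) = 7/3 ≈ 2.3333)
S*N = 93*(7/3) = 217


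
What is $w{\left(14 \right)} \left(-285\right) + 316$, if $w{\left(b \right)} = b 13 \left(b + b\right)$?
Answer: $-1452044$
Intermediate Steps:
$w{\left(b \right)} = 26 b^{2}$ ($w{\left(b \right)} = 13 b 2 b = 26 b^{2}$)
$w{\left(14 \right)} \left(-285\right) + 316 = 26 \cdot 14^{2} \left(-285\right) + 316 = 26 \cdot 196 \left(-285\right) + 316 = 5096 \left(-285\right) + 316 = -1452360 + 316 = -1452044$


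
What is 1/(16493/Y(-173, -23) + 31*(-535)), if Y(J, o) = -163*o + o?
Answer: -3726/61779217 ≈ -6.0312e-5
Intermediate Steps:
Y(J, o) = -162*o
1/(16493/Y(-173, -23) + 31*(-535)) = 1/(16493/((-162*(-23))) + 31*(-535)) = 1/(16493/3726 - 16585) = 1/(-61779217/3726) = -3726/61779217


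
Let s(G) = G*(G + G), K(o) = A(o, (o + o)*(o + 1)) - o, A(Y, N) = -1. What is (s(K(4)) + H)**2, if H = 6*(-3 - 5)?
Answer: 4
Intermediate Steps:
H = -48 (H = 6*(-8) = -48)
K(o) = -1 - o
s(G) = 2*G**2 (s(G) = G*(2*G) = 2*G**2)
(s(K(4)) + H)**2 = (2*(-1 - 1*4)**2 - 48)**2 = (2*(-1 - 4)**2 - 48)**2 = (2*(-5)**2 - 48)**2 = (2*25 - 48)**2 = (50 - 48)**2 = 2**2 = 4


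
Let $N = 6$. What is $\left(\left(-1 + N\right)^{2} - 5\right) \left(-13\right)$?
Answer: $-260$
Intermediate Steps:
$\left(\left(-1 + N\right)^{2} - 5\right) \left(-13\right) = \left(\left(-1 + 6\right)^{2} - 5\right) \left(-13\right) = \left(5^{2} - 5\right) \left(-13\right) = \left(25 - 5\right) \left(-13\right) = 20 \left(-13\right) = -260$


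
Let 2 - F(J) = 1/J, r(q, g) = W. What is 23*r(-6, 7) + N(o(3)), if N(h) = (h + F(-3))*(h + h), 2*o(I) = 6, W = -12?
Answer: -244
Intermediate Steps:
r(q, g) = -12
F(J) = 2 - 1/J
o(I) = 3 (o(I) = (½)*6 = 3)
N(h) = 2*h*(7/3 + h) (N(h) = (h + (2 - 1/(-3)))*(h + h) = (h + (2 - 1*(-⅓)))*(2*h) = (h + (2 + ⅓))*(2*h) = (h + 7/3)*(2*h) = (7/3 + h)*(2*h) = 2*h*(7/3 + h))
23*r(-6, 7) + N(o(3)) = 23*(-12) + (⅔)*3*(7 + 3*3) = -276 + (⅔)*3*(7 + 9) = -276 + (⅔)*3*16 = -276 + 32 = -244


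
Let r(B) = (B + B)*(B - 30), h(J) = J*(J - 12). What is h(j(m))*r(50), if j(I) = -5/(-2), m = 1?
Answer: -47500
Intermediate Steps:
j(I) = 5/2 (j(I) = -5*(-½) = 5/2)
h(J) = J*(-12 + J)
r(B) = 2*B*(-30 + B) (r(B) = (2*B)*(-30 + B) = 2*B*(-30 + B))
h(j(m))*r(50) = (5*(-12 + 5/2)/2)*(2*50*(-30 + 50)) = ((5/2)*(-19/2))*(2*50*20) = -95/4*2000 = -47500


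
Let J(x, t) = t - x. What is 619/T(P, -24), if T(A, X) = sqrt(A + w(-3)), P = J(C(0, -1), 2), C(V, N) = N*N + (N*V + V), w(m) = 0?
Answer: 619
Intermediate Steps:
C(V, N) = V + N**2 + N*V (C(V, N) = N**2 + (V + N*V) = V + N**2 + N*V)
P = 1 (P = 2 - (0 + (-1)**2 - 1*0) = 2 - (0 + 1 + 0) = 2 - 1*1 = 2 - 1 = 1)
T(A, X) = sqrt(A) (T(A, X) = sqrt(A + 0) = sqrt(A))
619/T(P, -24) = 619/(sqrt(1)) = 619/1 = 619*1 = 619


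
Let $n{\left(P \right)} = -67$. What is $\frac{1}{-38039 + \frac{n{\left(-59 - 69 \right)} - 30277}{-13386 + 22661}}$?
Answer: $- \frac{9275}{352842069} \approx -2.6287 \cdot 10^{-5}$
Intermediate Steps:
$\frac{1}{-38039 + \frac{n{\left(-59 - 69 \right)} - 30277}{-13386 + 22661}} = \frac{1}{-38039 + \frac{-67 - 30277}{-13386 + 22661}} = \frac{1}{-38039 - \frac{30344}{9275}} = \frac{1}{- \frac{352842069}{9275}} = - \frac{9275}{352842069}$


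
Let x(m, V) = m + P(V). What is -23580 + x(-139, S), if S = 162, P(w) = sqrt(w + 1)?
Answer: -23719 + sqrt(163) ≈ -23706.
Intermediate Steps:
P(w) = sqrt(1 + w)
x(m, V) = m + sqrt(1 + V)
-23580 + x(-139, S) = -23580 + (-139 + sqrt(1 + 162)) = -23580 + (-139 + sqrt(163)) = -23719 + sqrt(163)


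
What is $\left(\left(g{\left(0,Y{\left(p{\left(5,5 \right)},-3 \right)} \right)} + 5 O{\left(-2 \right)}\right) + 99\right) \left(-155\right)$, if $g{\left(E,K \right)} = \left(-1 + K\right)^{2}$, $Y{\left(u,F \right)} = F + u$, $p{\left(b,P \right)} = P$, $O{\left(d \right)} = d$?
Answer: $-13950$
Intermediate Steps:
$\left(\left(g{\left(0,Y{\left(p{\left(5,5 \right)},-3 \right)} \right)} + 5 O{\left(-2 \right)}\right) + 99\right) \left(-155\right) = \left(\left(\left(-1 + \left(-3 + 5\right)\right)^{2} + 5 \left(-2\right)\right) + 99\right) \left(-155\right) = \left(\left(\left(-1 + 2\right)^{2} - 10\right) + 99\right) \left(-155\right) = \left(\left(1^{2} - 10\right) + 99\right) \left(-155\right) = \left(\left(1 - 10\right) + 99\right) \left(-155\right) = \left(-9 + 99\right) \left(-155\right) = 90 \left(-155\right) = -13950$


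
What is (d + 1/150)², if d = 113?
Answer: 287336401/22500 ≈ 12771.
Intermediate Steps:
(d + 1/150)² = (113 + 1/150)² = (16951/150)² = 287336401/22500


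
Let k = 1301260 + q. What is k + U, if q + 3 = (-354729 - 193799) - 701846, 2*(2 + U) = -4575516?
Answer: -2236877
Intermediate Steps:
U = -2287760 (U = -2 + (1/2)*(-4575516) = -2 - 2287758 = -2287760)
q = -1250377 (q = -3 + ((-354729 - 193799) - 701846) = -3 + (-548528 - 701846) = -3 - 1250374 = -1250377)
k = 50883 (k = 1301260 - 1250377 = 50883)
k + U = 50883 - 2287760 = -2236877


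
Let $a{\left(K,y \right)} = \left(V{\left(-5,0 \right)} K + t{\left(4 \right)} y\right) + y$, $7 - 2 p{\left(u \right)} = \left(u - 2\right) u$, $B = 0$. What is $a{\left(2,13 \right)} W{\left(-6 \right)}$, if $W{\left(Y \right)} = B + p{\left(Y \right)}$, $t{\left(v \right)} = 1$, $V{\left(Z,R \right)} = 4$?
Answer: $-697$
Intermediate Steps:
$p{\left(u \right)} = \frac{7}{2} - \frac{u \left(-2 + u\right)}{2}$ ($p{\left(u \right)} = \frac{7}{2} - \frac{\left(u - 2\right) u}{2} = \frac{7}{2} - \frac{\left(-2 + u\right) u}{2} = \frac{7}{2} - \frac{u \left(-2 + u\right)}{2}$)
$a{\left(K,y \right)} = 2 y + 4 K$ ($a{\left(K,y \right)} = \left(4 K + 1 y\right) + y = \left(4 K + y\right) + y = \left(y + 4 K\right) + y = 2 y + 4 K$)
$W{\left(Y \right)} = \frac{7}{2} + Y - \frac{Y^{2}}{2}$ ($W{\left(Y \right)} = 0 + \left(\frac{7}{2} + Y - \frac{Y^{2}}{2}\right) = \frac{7}{2} + Y - \frac{Y^{2}}{2}$)
$a{\left(2,13 \right)} W{\left(-6 \right)} = \left(2 \cdot 13 + 4 \cdot 2\right) \left(\frac{7}{2} - 6 - \frac{\left(-6\right)^{2}}{2}\right) = \left(26 + 8\right) \left(\frac{7}{2} - 6 - 18\right) = 34 \left(\frac{7}{2} - 6 - 18\right) = 34 \left(- \frac{41}{2}\right) = -697$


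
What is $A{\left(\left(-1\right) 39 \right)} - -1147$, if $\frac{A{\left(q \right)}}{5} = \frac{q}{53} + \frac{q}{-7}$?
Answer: $\frac{434507}{371} \approx 1171.2$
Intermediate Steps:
$A{\left(q \right)} = - \frac{230 q}{371}$ ($A{\left(q \right)} = 5 \left(\frac{q}{53} + \frac{q}{-7}\right) = 5 \left(q \frac{1}{53} + q \left(- \frac{1}{7}\right)\right) = 5 \left(\frac{q}{53} - \frac{q}{7}\right) = 5 \left(- \frac{46 q}{371}\right) = - \frac{230 q}{371}$)
$A{\left(\left(-1\right) 39 \right)} - -1147 = - \frac{230 \left(\left(-1\right) 39\right)}{371} - -1147 = \left(- \frac{230}{371}\right) \left(-39\right) + 1147 = \frac{8970}{371} + 1147 = \frac{434507}{371}$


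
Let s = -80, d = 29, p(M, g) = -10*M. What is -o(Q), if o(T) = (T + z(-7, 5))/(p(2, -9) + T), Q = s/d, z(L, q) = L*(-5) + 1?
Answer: 241/165 ≈ 1.4606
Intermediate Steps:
z(L, q) = 1 - 5*L (z(L, q) = -5*L + 1 = 1 - 5*L)
Q = -80/29 ≈ -2.7586
o(T) = (36 + T)/(-20 + T) (o(T) = (T + (1 - 5*(-7)))/(-10*2 + T) = (T + (1 + 35))/(-20 + T) = (T + 36)/(-20 + T) = (36 + T)/(-20 + T))
-o(Q) = -(36 - 80/29)/(-20 - 80/29) = -964/((-660/29)*29) = -(-29)*964/(660*29) = -1*(-241/165) = 241/165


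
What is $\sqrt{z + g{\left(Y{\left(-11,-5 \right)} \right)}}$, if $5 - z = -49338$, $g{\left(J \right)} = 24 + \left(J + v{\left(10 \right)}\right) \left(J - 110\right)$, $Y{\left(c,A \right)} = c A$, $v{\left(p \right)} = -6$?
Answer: $4 \sqrt{2917} \approx 216.04$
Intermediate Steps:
$Y{\left(c,A \right)} = A c$
$g{\left(J \right)} = 24 + \left(-110 + J\right) \left(-6 + J\right)$ ($g{\left(J \right)} = 24 + \left(J - 6\right) \left(J - 110\right) = 24 + \left(-6 + J\right) \left(-110 + J\right) = 24 + \left(-110 + J\right) \left(-6 + J\right)$)
$z = 49343$ ($z = 5 - -49338 = 5 + 49338 = 49343$)
$\sqrt{z + g{\left(Y{\left(-11,-5 \right)} \right)}} = \sqrt{49343 + \left(684 + \left(\left(-5\right) \left(-11\right)\right)^{2} - 116 \left(\left(-5\right) \left(-11\right)\right)\right)} = \sqrt{49343 + \left(684 + 55^{2} - 6380\right)} = \sqrt{49343 + \left(684 + 3025 - 6380\right)} = \sqrt{49343 - 2671} = \sqrt{46672} = 4 \sqrt{2917}$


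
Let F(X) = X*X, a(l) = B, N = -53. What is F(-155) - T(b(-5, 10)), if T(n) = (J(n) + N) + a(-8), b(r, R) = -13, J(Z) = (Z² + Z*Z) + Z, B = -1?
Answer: 23754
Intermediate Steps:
J(Z) = Z + 2*Z² (J(Z) = (Z² + Z²) + Z = 2*Z² + Z = Z + 2*Z²)
a(l) = -1
F(X) = X²
T(n) = -54 + n*(1 + 2*n) (T(n) = (n*(1 + 2*n) - 53) - 1 = (-53 + n*(1 + 2*n)) - 1 = -54 + n*(1 + 2*n))
F(-155) - T(b(-5, 10)) = (-155)² - (-54 - 13*(1 + 2*(-13))) = 24025 - (-54 - 13*(1 - 26)) = 24025 - (-54 - 13*(-25)) = 24025 - (-54 + 325) = 24025 - 1*271 = 24025 - 271 = 23754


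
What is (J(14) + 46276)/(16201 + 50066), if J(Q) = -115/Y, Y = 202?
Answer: 3115879/4461978 ≈ 0.69832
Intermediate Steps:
J(Q) = -115/202
(J(14) + 46276)/(16201 + 50066) = (-115/202 + 46276)/(16201 + 50066) = (9347637/202)/66267 = (9347637/202)*(1/66267) = 3115879/4461978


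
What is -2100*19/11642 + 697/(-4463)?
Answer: -93094087/25979123 ≈ -3.5834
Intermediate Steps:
-2100*19/11642 + 697/(-4463) = -39900*1/11642 + 697*(-1/4463) = -19950/5821 - 697/4463 = -93094087/25979123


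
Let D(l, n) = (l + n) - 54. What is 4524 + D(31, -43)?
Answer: 4458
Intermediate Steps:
D(l, n) = -54 + l + n
4524 + D(31, -43) = 4524 + (-54 + 31 - 43) = 4524 - 66 = 4458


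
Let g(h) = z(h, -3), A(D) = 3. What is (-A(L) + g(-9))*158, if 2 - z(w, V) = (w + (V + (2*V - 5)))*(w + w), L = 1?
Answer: -65570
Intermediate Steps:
z(w, V) = 2 - 2*w*(-5 + w + 3*V) (z(w, V) = 2 - (w + (V + (2*V - 5)))*(w + w) = 2 - (w + (V + (-5 + 2*V)))*2*w = 2 - (w + (-5 + 3*V))*2*w = 2 - (-5 + w + 3*V)*2*w = 2 - 2*w*(-5 + w + 3*V))
g(h) = 2 - 2*h² + 28*h (g(h) = 2 - 2*h² + 10*h - 6*(-3)*h = 2 - 2*h² + 10*h + 18*h = 2 - 2*h² + 28*h)
(-A(L) + g(-9))*158 = (-1*3 + (2 - 2*(-9)² + 28*(-9)))*158 = (-3 + (2 - 2*81 - 252))*158 = (-3 + (2 - 162 - 252))*158 = (-3 - 412)*158 = -415*158 = -65570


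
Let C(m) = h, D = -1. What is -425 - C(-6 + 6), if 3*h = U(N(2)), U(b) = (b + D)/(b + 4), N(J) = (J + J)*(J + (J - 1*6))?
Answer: -1703/4 ≈ -425.75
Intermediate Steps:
N(J) = 2*J*(-6 + 2*J) (N(J) = (2*J)*(J + (J - 6)) = (2*J)*(J + (-6 + J)) = (2*J)*(-6 + 2*J) = 2*J*(-6 + 2*J))
U(b) = (-1 + b)/(4 + b) (U(b) = (b - 1)/(b + 4) = (-1 + b)/(4 + b))
h = 3/4 (h = ((-1 + 4*2*(-3 + 2))/(4 + 4*2*(-3 + 2)))/3 = ((-1 + 4*2*(-1))/(4 + 4*2*(-1)))/3 = ((-1 - 8)/(4 - 8))/3 = (-9/(-4))/3 = (-1/4*(-9))/3 = (1/3)*(9/4) = 3/4 ≈ 0.75000)
C(m) = 3/4
-425 - C(-6 + 6) = -425 - 1*3/4 = -425 - 3/4 = -1703/4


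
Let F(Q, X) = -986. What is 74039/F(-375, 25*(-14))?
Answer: -74039/986 ≈ -75.090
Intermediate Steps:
74039/F(-375, 25*(-14)) = 74039/(-986) = 74039*(-1/986) = -74039/986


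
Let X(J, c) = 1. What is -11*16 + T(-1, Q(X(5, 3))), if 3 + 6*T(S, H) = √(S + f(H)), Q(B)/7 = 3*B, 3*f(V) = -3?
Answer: -353/2 + I*√2/6 ≈ -176.5 + 0.2357*I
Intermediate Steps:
f(V) = -1 (f(V) = (⅓)*(-3) = -1)
Q(B) = 21*B (Q(B) = 7*(3*B) = 21*B)
T(S, H) = -½ + √(-1 + S)/6 (T(S, H) = -½ + √(S - 1)/6 = -½ + √(-1 + S)/6)
-11*16 + T(-1, Q(X(5, 3))) = -11*16 + (-½ + √(-1 - 1)/6) = -176 + (-½ + √(-2)/6) = -176 + (-½ + (I*√2)/6) = -176 + (-½ + I*√2/6) = -353/2 + I*√2/6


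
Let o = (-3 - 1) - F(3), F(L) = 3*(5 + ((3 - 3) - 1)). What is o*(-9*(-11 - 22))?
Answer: -4752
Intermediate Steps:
F(L) = 12 (F(L) = 3*(5 + (0 - 1)) = 3*(5 - 1) = 3*4 = 12)
o = -16 (o = (-3 - 1) - 1*12 = -4 - 12 = -16)
o*(-9*(-11 - 22)) = -(-144)*(-11 - 22) = -(-144)*(-33) = -16*297 = -4752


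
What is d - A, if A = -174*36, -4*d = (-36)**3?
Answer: 17928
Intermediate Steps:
d = 11664 (d = -1/4*(-36)**3 = -1/4*(-46656) = 11664)
A = -6264
d - A = 11664 - 1*(-6264) = 11664 + 6264 = 17928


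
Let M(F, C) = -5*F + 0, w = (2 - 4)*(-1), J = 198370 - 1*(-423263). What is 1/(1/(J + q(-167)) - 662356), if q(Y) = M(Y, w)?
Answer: -622468/412295414607 ≈ -1.5098e-6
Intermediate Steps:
J = 621633 (J = 198370 + 423263 = 621633)
w = 2 (w = -2*(-1) = 2)
M(F, C) = -5*F
q(Y) = -5*Y
1/(1/(J + q(-167)) - 662356) = 1/(1/(621633 - 5*(-167)) - 662356) = 1/(1/(621633 + 835) - 662356) = 1/(1/622468 - 662356) = 1/(-412295414607/622468) = -622468/412295414607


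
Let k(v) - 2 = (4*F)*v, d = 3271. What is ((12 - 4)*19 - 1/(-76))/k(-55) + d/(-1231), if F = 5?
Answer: -95726717/34241496 ≈ -2.7956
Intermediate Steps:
k(v) = 2 + 20*v (k(v) = 2 + (4*5)*v = 2 + 20*v)
((12 - 4)*19 - 1/(-76))/k(-55) + d/(-1231) = ((12 - 4)*19 - 1/(-76))/(2 + 20*(-55)) + 3271/(-1231) = (8*19 - 1*(-1/76))/(2 - 1100) + 3271*(-1/1231) = (152 + 1/76)/(-1098) - 3271/1231 = (11553/76)*(-1/1098) - 3271/1231 = -3851/27816 - 3271/1231 = -95726717/34241496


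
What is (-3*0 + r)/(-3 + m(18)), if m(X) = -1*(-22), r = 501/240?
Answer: 167/1520 ≈ 0.10987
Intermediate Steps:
r = 167/80 (r = 501*(1/240) = 167/80 ≈ 2.0875)
m(X) = 22
(-3*0 + r)/(-3 + m(18)) = (-3*0 + 167/80)/(-3 + 22) = (0 + 167/80)/19 = (167/80)*(1/19) = 167/1520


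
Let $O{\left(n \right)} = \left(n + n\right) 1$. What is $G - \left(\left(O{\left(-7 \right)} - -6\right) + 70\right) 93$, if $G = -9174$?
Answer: $-14940$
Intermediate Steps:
$O{\left(n \right)} = 2 n$ ($O{\left(n \right)} = 2 n 1 = 2 n$)
$G - \left(\left(O{\left(-7 \right)} - -6\right) + 70\right) 93 = -9174 - \left(\left(2 \left(-7\right) - -6\right) + 70\right) 93 = -9174 - \left(\left(-14 + 6\right) + 70\right) 93 = -9174 - \left(-8 + 70\right) 93 = -9174 - 62 \cdot 93 = -9174 - 5766 = -14940$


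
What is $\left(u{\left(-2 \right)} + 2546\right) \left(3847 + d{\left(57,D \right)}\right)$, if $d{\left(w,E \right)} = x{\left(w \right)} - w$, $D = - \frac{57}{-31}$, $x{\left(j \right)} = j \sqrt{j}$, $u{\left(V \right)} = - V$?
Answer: $9656920 + 145236 \sqrt{57} \approx 1.0753 \cdot 10^{7}$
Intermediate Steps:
$x{\left(j \right)} = j^{\frac{3}{2}}$
$D = \frac{57}{31}$ ($D = \left(-57\right) \left(- \frac{1}{31}\right) = \frac{57}{31} \approx 1.8387$)
$d{\left(w,E \right)} = w^{\frac{3}{2}} - w$
$\left(u{\left(-2 \right)} + 2546\right) \left(3847 + d{\left(57,D \right)}\right) = \left(\left(-1\right) \left(-2\right) + 2546\right) \left(3847 + \left(57^{\frac{3}{2}} - 57\right)\right) = \left(2 + 2546\right) \left(3847 - \left(57 - 57 \sqrt{57}\right)\right) = 2548 \left(3847 - \left(57 - 57 \sqrt{57}\right)\right) = 2548 \left(3790 + 57 \sqrt{57}\right) = 9656920 + 145236 \sqrt{57}$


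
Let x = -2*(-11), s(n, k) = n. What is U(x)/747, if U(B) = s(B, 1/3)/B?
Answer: 1/747 ≈ 0.0013387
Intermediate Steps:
x = 22
U(B) = 1 (U(B) = B/B = 1)
U(x)/747 = 1/747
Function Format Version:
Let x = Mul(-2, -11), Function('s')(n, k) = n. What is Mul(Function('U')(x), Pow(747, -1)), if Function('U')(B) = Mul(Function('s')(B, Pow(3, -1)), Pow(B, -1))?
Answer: Rational(1, 747) ≈ 0.0013387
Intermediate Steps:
x = 22
Function('U')(B) = 1 (Function('U')(B) = Mul(B, Pow(B, -1)) = 1)
Mul(Function('U')(x), Pow(747, -1)) = Mul(1, Pow(747, -1)) = Mul(1, Rational(1, 747)) = Rational(1, 747)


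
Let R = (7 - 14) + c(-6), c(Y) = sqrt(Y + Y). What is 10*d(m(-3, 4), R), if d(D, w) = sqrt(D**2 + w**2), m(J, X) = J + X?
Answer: 10*sqrt(38 - 28*I*sqrt(3)) ≈ 70.573 - 34.36*I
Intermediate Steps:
c(Y) = sqrt(2)*sqrt(Y) (c(Y) = sqrt(2*Y) = sqrt(2)*sqrt(Y))
R = -7 + 2*I*sqrt(3) (R = (7 - 14) + sqrt(2)*sqrt(-6) = -7 + sqrt(2)*(I*sqrt(6)) = -7 + 2*I*sqrt(3) ≈ -7.0 + 3.4641*I)
10*d(m(-3, 4), R) = 10*sqrt((-3 + 4)**2 + (-7 + 2*I*sqrt(3))**2) = 10*sqrt(1**2 + (-7 + 2*I*sqrt(3))**2) = 10*sqrt(1 + (-7 + 2*I*sqrt(3))**2)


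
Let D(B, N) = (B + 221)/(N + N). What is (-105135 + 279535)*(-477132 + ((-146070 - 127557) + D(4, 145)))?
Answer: -3797034794400/29 ≈ -1.3093e+11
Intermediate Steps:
D(B, N) = (221 + B)/(2*N) (D(B, N) = (221 + B)/((2*N)) = (221 + B)*(1/(2*N)) = (221 + B)/(2*N))
(-105135 + 279535)*(-477132 + ((-146070 - 127557) + D(4, 145))) = (-105135 + 279535)*(-477132 + ((-146070 - 127557) + (½)*(221 + 4)/145)) = 174400*(-477132 + (-273627 + (½)*(1/145)*225)) = 174400*(-477132 + (-273627 + 45/58)) = 174400*(-477132 - 15870321/58) = 174400*(-43543977/58) = -3797034794400/29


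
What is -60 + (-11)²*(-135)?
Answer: -16395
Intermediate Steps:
-60 + (-11)²*(-135) = -60 + 121*(-135) = -60 - 16335 = -16395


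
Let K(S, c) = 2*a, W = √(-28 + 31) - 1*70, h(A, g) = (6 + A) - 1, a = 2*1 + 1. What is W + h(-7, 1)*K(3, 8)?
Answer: -82 + √3 ≈ -80.268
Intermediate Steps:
a = 3 (a = 2 + 1 = 3)
h(A, g) = 5 + A
W = -70 + √3 (W = √3 - 70 = -70 + √3 ≈ -68.268)
K(S, c) = 6 (K(S, c) = 2*3 = 6)
W + h(-7, 1)*K(3, 8) = (-70 + √3) + (5 - 7)*6 = (-70 + √3) - 2*6 = (-70 + √3) - 12 = -82 + √3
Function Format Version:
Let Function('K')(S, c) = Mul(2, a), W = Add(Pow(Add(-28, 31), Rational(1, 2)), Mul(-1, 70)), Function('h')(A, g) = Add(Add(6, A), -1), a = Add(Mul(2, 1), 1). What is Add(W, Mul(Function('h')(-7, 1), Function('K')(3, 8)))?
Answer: Add(-82, Pow(3, Rational(1, 2))) ≈ -80.268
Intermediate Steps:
a = 3 (a = Add(2, 1) = 3)
Function('h')(A, g) = Add(5, A)
W = Add(-70, Pow(3, Rational(1, 2))) (W = Add(Pow(3, Rational(1, 2)), -70) = Add(-70, Pow(3, Rational(1, 2))) ≈ -68.268)
Function('K')(S, c) = 6 (Function('K')(S, c) = Mul(2, 3) = 6)
Add(W, Mul(Function('h')(-7, 1), Function('K')(3, 8))) = Add(Add(-70, Pow(3, Rational(1, 2))), Mul(Add(5, -7), 6)) = Add(Add(-70, Pow(3, Rational(1, 2))), Mul(-2, 6)) = Add(Add(-70, Pow(3, Rational(1, 2))), -12) = Add(-82, Pow(3, Rational(1, 2)))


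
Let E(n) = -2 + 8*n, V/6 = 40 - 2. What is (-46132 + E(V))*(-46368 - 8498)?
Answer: 2431112460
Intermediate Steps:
V = 228 (V = 6*(40 - 2) = 6*38 = 228)
(-46132 + E(V))*(-46368 - 8498) = (-46132 + (-2 + 8*228))*(-46368 - 8498) = (-46132 + (-2 + 1824))*(-54866) = (-46132 + 1822)*(-54866) = -44310*(-54866) = 2431112460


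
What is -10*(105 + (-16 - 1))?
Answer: -880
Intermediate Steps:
-10*(105 + (-16 - 1)) = -10*(105 - 17) = -10*88 = -880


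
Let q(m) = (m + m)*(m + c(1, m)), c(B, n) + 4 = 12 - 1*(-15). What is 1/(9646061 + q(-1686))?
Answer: 1/15253697 ≈ 6.5558e-8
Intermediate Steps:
c(B, n) = 23 (c(B, n) = -4 + (12 - 1*(-15)) = -4 + (12 + 15) = -4 + 27 = 23)
q(m) = 2*m*(23 + m) (q(m) = (m + m)*(m + 23) = (2*m)*(23 + m) = 2*m*(23 + m))
1/(9646061 + q(-1686)) = 1/(9646061 + 2*(-1686)*(23 - 1686)) = 1/(9646061 + 2*(-1686)*(-1663)) = 1/(9646061 + 5607636) = 1/15253697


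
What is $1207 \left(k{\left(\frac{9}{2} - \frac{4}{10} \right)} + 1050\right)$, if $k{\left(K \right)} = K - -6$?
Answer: $\frac{12795407}{10} \approx 1.2795 \cdot 10^{6}$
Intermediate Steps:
$k{\left(K \right)} = 6 + K$ ($k{\left(K \right)} = K + 6 = 6 + K$)
$1207 \left(k{\left(\frac{9}{2} - \frac{4}{10} \right)} + 1050\right) = 1207 \left(\left(6 + \left(\frac{9}{2} - \frac{4}{10}\right)\right) + 1050\right) = 1207 \left(\left(6 + \left(9 \cdot \frac{1}{2} - \frac{2}{5}\right)\right) + 1050\right) = 1207 \left(\left(6 + \left(\frac{9}{2} - \frac{2}{5}\right)\right) + 1050\right) = 1207 \left(\left(6 + \frac{41}{10}\right) + 1050\right) = 1207 \left(\frac{101}{10} + 1050\right) = 1207 \cdot \frac{10601}{10} = \frac{12795407}{10}$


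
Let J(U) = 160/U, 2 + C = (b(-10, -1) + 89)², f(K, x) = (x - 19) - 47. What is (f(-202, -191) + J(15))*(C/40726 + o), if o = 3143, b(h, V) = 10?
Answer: -31533528321/40726 ≈ -7.7429e+5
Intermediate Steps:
f(K, x) = -66 + x (f(K, x) = (-19 + x) - 47 = -66 + x)
C = 9799 (C = -2 + (10 + 89)² = -2 + 99² = -2 + 9801 = 9799)
(f(-202, -191) + J(15))*(C/40726 + o) = ((-66 - 191) + 160/15)*(9799/40726 + 3143) = (-257 + 160*(1/15))*(9799*(1/40726) + 3143) = (-257 + 32/3)*(9799/40726 + 3143) = -739/3*128011617/40726 = -31533528321/40726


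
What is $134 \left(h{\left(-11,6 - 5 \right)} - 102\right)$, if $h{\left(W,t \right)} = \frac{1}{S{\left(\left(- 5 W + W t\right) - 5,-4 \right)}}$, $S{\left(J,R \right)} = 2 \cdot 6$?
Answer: $- \frac{81941}{6} \approx -13657.0$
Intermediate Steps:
$S{\left(J,R \right)} = 12$
$h{\left(W,t \right)} = \frac{1}{12}$
$134 \left(h{\left(-11,6 - 5 \right)} - 102\right) = 134 \left(\frac{1}{12} - 102\right) = 134 \left(- \frac{1223}{12}\right) = - \frac{81941}{6}$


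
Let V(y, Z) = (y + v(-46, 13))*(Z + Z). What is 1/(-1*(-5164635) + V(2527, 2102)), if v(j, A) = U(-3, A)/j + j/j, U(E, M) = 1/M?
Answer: 299/4721909651 ≈ 6.3322e-8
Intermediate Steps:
v(j, A) = 1 + 1/(A*j) (v(j, A) = 1/(A*j) + j/j = 1/(A*j) + 1 = 1 + 1/(A*j))
V(y, Z) = 2*Z*(597/598 + y) (V(y, Z) = (y + (1 + 1/(13*(-46))))*(Z + Z) = (y + (1 + (1/13)*(-1/46)))*(2*Z) = (y + (1 - 1/598))*(2*Z) = (y + 597/598)*(2*Z) = (597/598 + y)*(2*Z) = 2*Z*(597/598 + y))
1/(-1*(-5164635) + V(2527, 2102)) = 1/(-1*(-5164635) + (1/299)*2102*(597 + 598*2527)) = 1/(5164635 + (1/299)*2102*(597 + 1511146)) = 1/(5164635 + (1/299)*2102*1511743) = 1/(5164635 + 3177683786/299) = 1/(4721909651/299) = 299/4721909651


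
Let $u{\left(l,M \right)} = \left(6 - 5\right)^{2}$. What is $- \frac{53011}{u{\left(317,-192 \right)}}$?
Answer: $-53011$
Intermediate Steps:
$u{\left(l,M \right)} = 1$ ($u{\left(l,M \right)} = 1^{2} = 1$)
$- \frac{53011}{u{\left(317,-192 \right)}} = - \frac{53011}{1} = \left(-53011\right) 1 = -53011$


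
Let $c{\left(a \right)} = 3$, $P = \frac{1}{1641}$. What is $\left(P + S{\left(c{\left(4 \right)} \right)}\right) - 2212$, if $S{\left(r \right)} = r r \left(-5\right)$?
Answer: $- \frac{3703736}{1641} \approx -2257.0$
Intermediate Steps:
$P = \frac{1}{1641} \approx 0.00060938$
$S{\left(r \right)} = - 5 r^{2}$ ($S{\left(r \right)} = r^{2} \left(-5\right) = - 5 r^{2}$)
$\left(P + S{\left(c{\left(4 \right)} \right)}\right) - 2212 = \left(\frac{1}{1641} - 5 \cdot 3^{2}\right) - 2212 = \left(\frac{1}{1641} - 45\right) - 2212 = - \frac{73844}{1641} - 2212 = - \frac{3703736}{1641}$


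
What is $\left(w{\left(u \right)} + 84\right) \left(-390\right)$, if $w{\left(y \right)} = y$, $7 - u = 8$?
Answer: $-32370$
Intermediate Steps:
$u = -1$ ($u = 7 - 8 = -1$)
$\left(w{\left(u \right)} + 84\right) \left(-390\right) = \left(-1 + 84\right) \left(-390\right) = 83 \left(-390\right) = -32370$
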